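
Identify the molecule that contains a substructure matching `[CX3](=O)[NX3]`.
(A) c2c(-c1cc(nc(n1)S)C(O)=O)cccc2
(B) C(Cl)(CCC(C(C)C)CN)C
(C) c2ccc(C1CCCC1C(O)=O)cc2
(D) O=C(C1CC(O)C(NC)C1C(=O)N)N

D

[CX3](=O)[NX3] describes a carbonyl carbon bonded to a trivalent nitrogen (an amide).
(A) has a carboxylic acid group (-C(=O)OH) but the carbonyl is bonded to O, not to an NX3 nitrogen.
(B) has a primary amino group (-NH2) but the -NH2 is not attached to a carbonyl carbon.
(C) has a carboxylic acid group (-C(=O)OH) but the carbonyl is bonded to O, not to an NX3 nitrogen.
(D) contains a primary amide (-C(=O)NH2), which satisfies every atom and bond constraint.
So the answer is (D).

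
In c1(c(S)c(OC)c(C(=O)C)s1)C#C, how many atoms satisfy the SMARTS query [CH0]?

Check the 13 heavy atoms by environment: 1× s (aromatic, H0) → no; 4× c (aromatic, H0) → no; 2× C (H0) → match; 2× O (H0) → no; 2× C (H3) → no; 1× C (H1) → no; 1× S (H1) → no.
That gives 2 matching atoms.

2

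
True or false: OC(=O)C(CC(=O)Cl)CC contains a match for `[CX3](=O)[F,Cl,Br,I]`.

The pattern [CX3](=O)[F,Cl,Br,I] describes a carbonyl carbon bonded to a halogen — an acyl halide.
The molecule carries an acyl chloride (-C(=O)Cl), whose atoms satisfy every constraint of the query, so the pattern matches.

True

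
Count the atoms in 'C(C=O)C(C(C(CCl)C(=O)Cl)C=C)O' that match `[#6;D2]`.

4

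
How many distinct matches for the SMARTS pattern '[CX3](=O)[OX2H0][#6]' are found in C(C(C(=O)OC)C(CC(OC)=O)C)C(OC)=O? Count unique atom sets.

3

[CX3](=O)[OX2H0][#6] is the SMARTS for an ester: a carbonyl carbon bonded to an oxygen that is itself bonded to carbon (no H on that O).
The molecule carries 3 separate instances of a methyl-ester group (-C(=O)OCH3) meeting every constraint; each maps to a distinct set of atoms, giving 3 matches.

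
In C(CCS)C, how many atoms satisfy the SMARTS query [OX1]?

0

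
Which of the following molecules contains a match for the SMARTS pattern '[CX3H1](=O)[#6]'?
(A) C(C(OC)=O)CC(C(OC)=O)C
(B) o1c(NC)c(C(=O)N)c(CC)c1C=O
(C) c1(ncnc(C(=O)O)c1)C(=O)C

B

[CX3H1](=O)[#6] describes an sp2 carbon with one H, double-bonded to O and single-bonded to carbon (an aldehyde).
(A) has a methyl-ester group (-C(=O)OCH3) but the carbonyl carbon has H0, not H1.
(B) contains an aldehyde (-CHO), which satisfies every atom and bond constraint.
(C) has a carboxylic acid group (-C(=O)OH) but the carbonyl carbon has H0 and is bonded to O, not H1.
So the answer is (B).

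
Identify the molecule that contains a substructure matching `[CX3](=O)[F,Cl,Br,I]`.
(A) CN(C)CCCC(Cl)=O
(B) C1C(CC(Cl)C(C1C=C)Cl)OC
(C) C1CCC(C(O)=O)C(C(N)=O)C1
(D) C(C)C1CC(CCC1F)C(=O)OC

A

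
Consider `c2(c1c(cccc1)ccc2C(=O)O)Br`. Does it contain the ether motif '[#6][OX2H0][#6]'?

The pattern [#6][OX2H0][#6] describes an aliphatic oxygen bridging two carbons with no H on the oxygen — an ether.
The closest candidate here is a carboxylic acid group (-C(=O)OH), but the -OH oxygen has H1; the =O is OX1, not OX2. No other fragment satisfies the full query, so there is no match.

No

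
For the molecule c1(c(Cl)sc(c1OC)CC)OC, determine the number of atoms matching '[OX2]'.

2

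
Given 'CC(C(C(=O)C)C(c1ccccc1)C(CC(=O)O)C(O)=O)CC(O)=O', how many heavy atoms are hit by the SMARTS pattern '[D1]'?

9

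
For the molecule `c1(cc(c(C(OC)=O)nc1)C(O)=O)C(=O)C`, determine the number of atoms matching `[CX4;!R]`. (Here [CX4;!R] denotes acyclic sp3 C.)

2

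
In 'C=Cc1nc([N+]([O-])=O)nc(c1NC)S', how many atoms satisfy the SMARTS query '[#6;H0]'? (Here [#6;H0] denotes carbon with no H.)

4

The query [#6;H0] means: any carbon with no attached hydrogen.
Check the 14 heavy atoms by environment: 2× n (aromatic, H0) → no; 4× c (aromatic, H0) → match; 1× S (H1) → no; 1× N (H1) → no; 1× C (H3) → no; 1× C (H1) → no; 1× C (H2) → no; 1× N (charge +1, H0) → no; 1× O (charge -1, H0) → no; 1× O (H0) → no.
That gives 4 matching atoms.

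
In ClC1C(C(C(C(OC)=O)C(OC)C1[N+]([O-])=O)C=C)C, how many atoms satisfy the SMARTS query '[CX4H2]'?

0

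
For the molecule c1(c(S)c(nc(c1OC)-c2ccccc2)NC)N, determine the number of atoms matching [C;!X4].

0

The query [C;!X4] means: aliphatic carbon that does not have four total connections.
Check the 18 heavy atoms by environment: 1× n (aromatic, X2) → no; 11× c (aromatic, X3) → no; 2× N (X3) → no; 2× C (X4) → no; 1× O (X2) → no; 1× S (X2) → no.
No environment satisfies the query, so 0 matching atoms.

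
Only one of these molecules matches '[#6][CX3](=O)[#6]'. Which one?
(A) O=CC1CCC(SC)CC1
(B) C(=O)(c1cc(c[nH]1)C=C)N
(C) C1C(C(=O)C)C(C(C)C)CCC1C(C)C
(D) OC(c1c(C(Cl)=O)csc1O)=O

C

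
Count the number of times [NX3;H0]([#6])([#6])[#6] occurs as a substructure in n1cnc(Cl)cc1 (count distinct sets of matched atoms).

[NX3;H0]([#6])([#6])[#6] is the SMARTS for a tertiary amine: a trivalent nitrogen with no H, bonded to three carbons.
No fragment in the molecule satisfies every constraint, giving 0 matches.

0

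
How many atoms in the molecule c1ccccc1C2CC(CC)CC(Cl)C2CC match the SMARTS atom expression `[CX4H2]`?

The query [CX4H2] means: sp3 carbon (X4) with exactly two hydrogens.
Check the 17 heavy atoms by environment: 4× C (H2, X4) → match; 4× C (H1, X4) → no; 2× C (H3, X4) → no; 1× c (aromatic, H0, X3) → no; 5× c (aromatic, H1, X3) → no; 1× Cl (H0, X1) → no.
That gives 4 matching atoms.

4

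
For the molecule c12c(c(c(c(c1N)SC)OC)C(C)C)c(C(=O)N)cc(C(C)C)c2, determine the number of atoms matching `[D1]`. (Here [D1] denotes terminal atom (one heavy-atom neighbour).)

9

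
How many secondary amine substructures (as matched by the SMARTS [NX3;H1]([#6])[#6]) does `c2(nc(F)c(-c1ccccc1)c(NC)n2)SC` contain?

1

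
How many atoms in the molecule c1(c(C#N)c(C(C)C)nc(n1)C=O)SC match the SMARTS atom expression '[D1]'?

5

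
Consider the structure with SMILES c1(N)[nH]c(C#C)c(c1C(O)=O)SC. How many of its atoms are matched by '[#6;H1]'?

The query [#6;H1] means: any carbon bearing exactly one hydrogen.
Check the 13 heavy atoms by environment: 1× n (aromatic, H1) → no; 4× c (aromatic, H0) → no; 2× C (H0) → no; 1× O (H0) → no; 1× O (H1) → no; 1× N (H2) → no; 1× C (H1) → match; 1× S (H0) → no; 1× C (H3) → no.
That gives 1 matching atom.

1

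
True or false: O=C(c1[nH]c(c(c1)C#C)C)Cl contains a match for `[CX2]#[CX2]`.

The pattern [CX2]#[CX2] describes a carbon-carbon triple bond — an alkyne.
The molecule carries an ethynyl group (-C#CH), whose atoms satisfy every constraint of the query, so the pattern matches.

True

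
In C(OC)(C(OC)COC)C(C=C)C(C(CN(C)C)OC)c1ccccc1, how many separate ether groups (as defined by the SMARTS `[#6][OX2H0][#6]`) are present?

4

[#6][OX2H0][#6] is the SMARTS for an ether: an aliphatic oxygen bridging two carbons with no H on the oxygen.
The molecule carries 4 separate instances of a methoxy ether (-OCH3) meeting every constraint; each maps to a distinct set of atoms, giving 4 matches.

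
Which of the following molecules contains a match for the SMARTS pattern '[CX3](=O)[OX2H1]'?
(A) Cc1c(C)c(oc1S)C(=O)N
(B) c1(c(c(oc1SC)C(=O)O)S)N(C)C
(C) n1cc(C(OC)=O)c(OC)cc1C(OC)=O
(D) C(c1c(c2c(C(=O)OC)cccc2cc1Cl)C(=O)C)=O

B

[CX3](=O)[OX2H1] describes an sp2 carbon double-bonded to O and single-bonded to an -OH oxygen (a carboxylic acid).
(A) has a primary amide (-C(=O)NH2) but the carbonyl is bonded to N, not to an -OH oxygen.
(B) contains a carboxylic acid group (-C(=O)OH), which satisfies every atom and bond constraint.
(C) has a methyl-ester group (-C(=O)OCH3) but the singly-bonded O has no H (OX2H0, not OX2H1).
(D) has a methyl-ester group (-C(=O)OCH3) but the singly-bonded O has no H (OX2H0, not OX2H1).
So the answer is (B).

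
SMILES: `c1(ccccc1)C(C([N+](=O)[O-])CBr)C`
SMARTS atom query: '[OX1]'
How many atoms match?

Check the 14 heavy atoms by environment: 4× C (X4) → no; 1× Br (X1) → no; 1× N (charge +1, X3) → no; 1× O (charge -1, X1) → match; 1× O (X1) → match; 6× c (aromatic, X3) → no.
Summing the matching environments: 1 + 1 = 2 matching atoms.

2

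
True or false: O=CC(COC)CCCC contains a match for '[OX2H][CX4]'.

False

The pattern [OX2H][CX4] describes a hydroxyl oxygen bound to an sp3 (X4) carbon — an aliphatic alcohol.
The closest candidate here is a methoxy ether (-OCH3), but the oxygen has H0 (ether), not H1. No other fragment satisfies the full query, so there is no match.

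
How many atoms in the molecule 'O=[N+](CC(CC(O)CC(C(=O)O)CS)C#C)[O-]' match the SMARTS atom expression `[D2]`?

5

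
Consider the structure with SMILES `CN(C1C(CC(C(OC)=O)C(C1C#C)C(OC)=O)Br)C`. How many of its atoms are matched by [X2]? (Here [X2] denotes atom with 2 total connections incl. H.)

4

Check the 20 heavy atoms by environment: 10× C (X4) → no; 1× N (X3) → no; 2× C (X3) → no; 2× O (X1) → no; 2× O (X2) → match; 2× C (X2) → match; 1× Br (X1) → no.
Summing the matching environments: 2 + 2 = 4 matching atoms.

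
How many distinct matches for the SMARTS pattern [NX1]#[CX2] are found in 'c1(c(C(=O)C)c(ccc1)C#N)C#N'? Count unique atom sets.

2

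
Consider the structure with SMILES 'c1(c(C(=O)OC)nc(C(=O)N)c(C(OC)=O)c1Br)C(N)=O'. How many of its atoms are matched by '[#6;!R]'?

6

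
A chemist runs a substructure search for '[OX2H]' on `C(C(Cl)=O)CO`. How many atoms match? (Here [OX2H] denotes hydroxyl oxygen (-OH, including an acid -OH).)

1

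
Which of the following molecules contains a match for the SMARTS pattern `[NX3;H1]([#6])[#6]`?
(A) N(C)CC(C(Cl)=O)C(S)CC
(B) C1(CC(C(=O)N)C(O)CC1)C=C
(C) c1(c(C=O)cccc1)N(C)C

[NX3;H1]([#6])[#6] describes a trivalent nitrogen with one H, bonded to two carbons (a secondary amine).
(A) contains an N-methylamino group (-NHCH3), which satisfies every atom and bond constraint.
(B) has a primary amide (-C(=O)NH2) but the -C(=O)NH2 nitrogen has H2, not H1.
(C) has a dimethylamino group (-N(CH3)2) but the nitrogen has H0, not H1.
So the answer is (A).

A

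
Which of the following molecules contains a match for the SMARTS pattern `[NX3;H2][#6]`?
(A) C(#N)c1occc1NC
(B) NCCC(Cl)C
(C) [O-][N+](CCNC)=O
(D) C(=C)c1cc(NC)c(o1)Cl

[NX3;H2][#6] describes a trivalent nitrogen with two H attached to carbon (a primary amine).
(A) has an N-methylamino group (-NHCH3) but the nitrogen bears two carbons and only one H (H1), not H2.
(B) contains a primary amino group (-NH2), which satisfies every atom and bond constraint.
(C) has an N-methylamino group (-NHCH3) but the nitrogen bears two carbons and only one H (H1), not H2.
(D) has an N-methylamino group (-NHCH3) but the nitrogen bears two carbons and only one H (H1), not H2.
So the answer is (B).

B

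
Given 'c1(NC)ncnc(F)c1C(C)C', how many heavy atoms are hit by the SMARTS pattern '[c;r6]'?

4

The query [c;r6] means: aromatic carbon that belongs to a six-membered ring.
Check the 12 heavy atoms by environment: 2× n (aromatic, in 6-ring) → no; 4× c (aromatic, in 6-ring) → match; 1× N (acyclic) → no; 4× C (acyclic) → no; 1× F (acyclic) → no.
That gives 4 matching atoms.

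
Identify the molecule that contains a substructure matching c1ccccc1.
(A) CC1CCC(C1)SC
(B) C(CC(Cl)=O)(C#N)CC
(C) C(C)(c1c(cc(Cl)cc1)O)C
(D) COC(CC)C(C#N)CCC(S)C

c1ccccc1 describes six aromatic carbons in a ring (a benzene ring).
(A) has a methyl group (-CH3) but no six-membered all-carbon aromatic ring is present.
(B) has a methyl group (-CH3) but no six-membered all-carbon aromatic ring is present.
(C) contains the required atom environment, so the pattern matches.
(D) has a methyl group (-CH3) but no six-membered all-carbon aromatic ring is present.
So the answer is (C).

C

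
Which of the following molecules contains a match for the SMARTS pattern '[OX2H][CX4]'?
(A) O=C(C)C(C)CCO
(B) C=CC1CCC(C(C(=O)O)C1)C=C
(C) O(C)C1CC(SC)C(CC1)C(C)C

A

[OX2H][CX4] describes a hydroxyl oxygen bound to an sp3 (X4) carbon (an aliphatic alcohol).
(A) contains a hydroxyl group (-OH), which satisfies every atom and bond constraint.
(B) has a carboxylic acid group (-C(=O)OH) but the -OH is on a CX3 carbonyl carbon, not a CX4 carbon.
(C) has a methoxy ether (-OCH3) but the oxygen has H0 (ether), not H1.
So the answer is (A).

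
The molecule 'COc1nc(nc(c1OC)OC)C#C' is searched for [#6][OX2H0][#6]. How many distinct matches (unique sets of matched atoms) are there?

[#6][OX2H0][#6] is the SMARTS for an ether: an aliphatic oxygen bridging two carbons with no H on the oxygen.
The molecule carries 3 separate instances of a methoxy ether (-OCH3) meeting every constraint; each maps to a distinct set of atoms, giving 3 matches.

3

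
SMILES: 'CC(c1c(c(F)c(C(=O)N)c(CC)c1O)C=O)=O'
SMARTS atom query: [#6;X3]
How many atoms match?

9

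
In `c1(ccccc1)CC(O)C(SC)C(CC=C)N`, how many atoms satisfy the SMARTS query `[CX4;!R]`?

6

The query [CX4;!R] means: aliphatic carbon with four total connections, not in a ring.
Check the 17 heavy atoms by environment: 6× C (X4, acyclic) → match; 6× c (aromatic, X3, in 6-ring) → no; 1× O (X2, acyclic) → no; 1× S (X2, acyclic) → no; 2× C (X3, acyclic) → no; 1× N (X3, acyclic) → no.
That gives 6 matching atoms.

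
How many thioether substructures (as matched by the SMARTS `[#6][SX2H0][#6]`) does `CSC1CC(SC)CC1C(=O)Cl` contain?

2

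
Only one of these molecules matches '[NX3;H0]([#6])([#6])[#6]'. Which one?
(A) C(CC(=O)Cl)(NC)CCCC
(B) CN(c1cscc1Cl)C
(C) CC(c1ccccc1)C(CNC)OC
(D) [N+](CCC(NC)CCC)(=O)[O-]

[NX3;H0]([#6])([#6])[#6] describes a trivalent nitrogen with no H, bonded to three carbons (a tertiary amine).
(A) has an N-methylamino group (-NHCH3) but the nitrogen still has one H (H1), not H0.
(B) contains a dimethylamino group (-N(CH3)2), which satisfies every atom and bond constraint.
(C) has an N-methylamino group (-NHCH3) but the nitrogen still has one H (H1), not H0.
(D) has an N-methylamino group (-NHCH3) but the nitrogen still has one H (H1), not H0.
So the answer is (B).

B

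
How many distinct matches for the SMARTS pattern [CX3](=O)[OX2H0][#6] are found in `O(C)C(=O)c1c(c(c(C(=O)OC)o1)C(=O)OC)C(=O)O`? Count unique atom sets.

[CX3](=O)[OX2H0][#6] is the SMARTS for an ester: a carbonyl carbon bonded to an oxygen that is itself bonded to carbon (no H on that O).
The molecule carries 3 separate instances of a methyl-ester group (-C(=O)OCH3) meeting every constraint; each maps to a distinct set of atoms, giving 3 matches.

3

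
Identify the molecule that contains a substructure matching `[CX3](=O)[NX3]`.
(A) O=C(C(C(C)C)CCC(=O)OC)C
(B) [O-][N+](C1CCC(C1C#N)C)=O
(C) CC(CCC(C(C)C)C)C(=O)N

C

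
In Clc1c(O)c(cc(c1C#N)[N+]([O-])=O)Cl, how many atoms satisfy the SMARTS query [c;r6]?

6

Check the 14 heavy atoms by environment: 6× c (aromatic, in 6-ring) → match; 2× O (acyclic) → no; 1× C (acyclic) → no; 1× N (acyclic) → no; 2× Cl (acyclic) → no; 1× N (charge +1, acyclic) → no; 1× O (charge -1, acyclic) → no.
That gives 6 matching atoms.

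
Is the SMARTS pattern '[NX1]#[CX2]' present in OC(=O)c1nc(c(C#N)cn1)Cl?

Yes

The pattern [NX1]#[CX2] describes a nitrogen triple-bonded to a two-connected carbon — a nitrile.
The molecule carries a nitrile (-C#N), whose atoms satisfy every constraint of the query, so the pattern matches.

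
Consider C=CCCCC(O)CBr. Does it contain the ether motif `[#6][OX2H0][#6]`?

No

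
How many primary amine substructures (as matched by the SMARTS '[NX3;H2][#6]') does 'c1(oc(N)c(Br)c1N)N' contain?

[NX3;H2][#6] is the SMARTS for a primary amine: a trivalent nitrogen with two H attached to carbon.
The molecule carries 3 separate instances of a primary amino group (-NH2) meeting every constraint; each maps to a distinct set of atoms, giving 3 matches.

3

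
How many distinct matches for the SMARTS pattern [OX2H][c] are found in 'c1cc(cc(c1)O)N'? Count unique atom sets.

1

[OX2H][c] is the SMARTS for a phenol: a hydroxyl oxygen attached to an aromatic carbon.
Exactly one fragment in the molecule meets all constraints, giving 1 match.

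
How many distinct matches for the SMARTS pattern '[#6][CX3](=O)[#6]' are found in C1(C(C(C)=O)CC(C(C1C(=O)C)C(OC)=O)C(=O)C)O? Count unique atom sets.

3

[#6][CX3](=O)[#6] is the SMARTS for a ketone: a carbonyl carbon (no H) flanked by two carbons.
The molecule carries 3 separate instances of an acetyl/ketone group (-C(=O)CH3) meeting every constraint; each maps to a distinct set of atoms, giving 3 matches.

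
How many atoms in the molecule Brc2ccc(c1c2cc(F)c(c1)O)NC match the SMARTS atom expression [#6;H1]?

4

The query [#6;H1] means: any carbon bearing exactly one hydrogen.
Check the 15 heavy atoms by environment: 6× c (aromatic, H0) → no; 4× c (aromatic, H1) → match; 1× F (H0) → no; 1× O (H1) → no; 1× Br (H0) → no; 1× N (H1) → no; 1× C (H3) → no.
That gives 4 matching atoms.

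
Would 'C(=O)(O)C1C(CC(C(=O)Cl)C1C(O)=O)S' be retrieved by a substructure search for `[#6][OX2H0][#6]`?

The pattern [#6][OX2H0][#6] describes an aliphatic oxygen bridging two carbons with no H on the oxygen — an ether.
The closest candidate here is a carboxylic acid group (-C(=O)OH), but the -OH oxygen has H1; the =O is OX1, not OX2. No other fragment satisfies the full query, so there is no match.

No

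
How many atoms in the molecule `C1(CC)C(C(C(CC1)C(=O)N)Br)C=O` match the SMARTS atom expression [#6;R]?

6

The query [#6;R] means: carbon that is part of a ring.
Check the 14 heavy atoms by environment: 6× C (in 6-ring) → match; 4× C (acyclic) → no; 2× O (acyclic) → no; 1× N (acyclic) → no; 1× Br (acyclic) → no.
That gives 6 matching atoms.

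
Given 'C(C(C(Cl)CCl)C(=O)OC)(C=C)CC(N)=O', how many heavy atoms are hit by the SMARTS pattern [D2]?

4

The query [D2] means: atom with exactly two heavy-atom neighbours.
Check the 16 heavy atoms by environment: 3× C (D2) → match; 5× C (D3) → no; 2× Cl (D1) → no; 2× C (D1) → no; 2× O (D1) → no; 1× O (D2) → match; 1× N (D1) → no.
Summing the matching environments: 3 + 1 = 4 matching atoms.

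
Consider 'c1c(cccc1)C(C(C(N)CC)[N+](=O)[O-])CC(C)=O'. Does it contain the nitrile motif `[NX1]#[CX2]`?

No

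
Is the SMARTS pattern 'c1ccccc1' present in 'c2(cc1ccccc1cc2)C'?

Yes

The pattern c1ccccc1 describes six aromatic carbons in a ring — a benzene ring.
The required atom environment is present in the molecule, so the pattern matches.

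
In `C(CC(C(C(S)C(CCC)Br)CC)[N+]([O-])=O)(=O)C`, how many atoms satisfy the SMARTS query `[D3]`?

The query [D3] means: atom with exactly three heavy-atom neighbours.
Check the 18 heavy atoms by environment: 4× C (D2) → no; 5× C (D3) → match; 2× O (D1) → no; 3× C (D1) → no; 1× N (charge +1, D3) → match; 1× O (charge -1, D1) → no; 1× Br (D1) → no; 1× S (D1) → no.
Summing the matching environments: 5 + 1 = 6 matching atoms.

6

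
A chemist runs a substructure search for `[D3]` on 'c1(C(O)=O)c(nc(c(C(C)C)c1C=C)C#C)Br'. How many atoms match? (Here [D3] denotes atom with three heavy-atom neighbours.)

7

The query [D3] means: atom with exactly three heavy-atom neighbours.
Check the 17 heavy atoms by environment: 1× n (aromatic, D2) → no; 5× c (aromatic, D3) → match; 2× C (D2) → no; 4× C (D1) → no; 2× C (D3) → match; 2× O (D1) → no; 1× Br (D1) → no.
Summing the matching environments: 5 + 2 = 7 matching atoms.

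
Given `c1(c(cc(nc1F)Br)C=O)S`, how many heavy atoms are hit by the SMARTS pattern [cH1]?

Check the 11 heavy atoms by environment: 1× n (aromatic, H0) → no; 4× c (aromatic, H0) → no; 1× c (aromatic, H1) → match; 1× F (H0) → no; 1× S (H1) → no; 1× Br (H0) → no; 1× C (H1) → no; 1× O (H0) → no.
That gives 1 matching atom.

1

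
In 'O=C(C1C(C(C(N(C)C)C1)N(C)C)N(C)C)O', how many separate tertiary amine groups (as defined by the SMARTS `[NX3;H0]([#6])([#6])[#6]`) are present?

[NX3;H0]([#6])([#6])[#6] is the SMARTS for a tertiary amine: a trivalent nitrogen with no H, bonded to three carbons.
The molecule carries 3 separate instances of a dimethylamino group (-N(CH3)2) meeting every constraint; each maps to a distinct set of atoms, giving 3 matches.

3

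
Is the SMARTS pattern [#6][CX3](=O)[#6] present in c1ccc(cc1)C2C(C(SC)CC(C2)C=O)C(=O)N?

The pattern [#6][CX3](=O)[#6] describes a carbonyl carbon (no H) flanked by two carbons — a ketone.
The closest candidate here is an aldehyde (-CHO), but the carbonyl carbon has H1, so it is not flanked by two carbons. No other fragment satisfies the full query, so there is no match.

No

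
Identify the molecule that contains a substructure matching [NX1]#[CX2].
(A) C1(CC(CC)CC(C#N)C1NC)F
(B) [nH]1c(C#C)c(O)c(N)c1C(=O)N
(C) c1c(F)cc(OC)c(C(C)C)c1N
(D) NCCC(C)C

[NX1]#[CX2] describes a nitrogen triple-bonded to a two-connected carbon (a nitrile).
(A) contains a nitrile (-C#N), which satisfies every atom and bond constraint.
(B) has a primary amide (-C(=O)NH2) but the nitrogen is NX3, not NX1.
(C) has a primary amino group (-NH2) but the nitrogen is NX3 (three connections), not NX1 triple-bonded.
(D) has a primary amino group (-NH2) but the nitrogen is NX3 (three connections), not NX1 triple-bonded.
So the answer is (A).

A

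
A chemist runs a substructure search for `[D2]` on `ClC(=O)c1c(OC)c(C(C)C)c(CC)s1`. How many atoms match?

Check the 15 heavy atoms by environment: 1× s (aromatic, D2) → match; 4× c (aromatic, D3) → no; 1× O (D2) → match; 4× C (D1) → no; 2× C (D3) → no; 1× O (D1) → no; 1× Cl (D1) → no; 1× C (D2) → match.
Summing the matching environments: 1 + 1 + 1 = 3 matching atoms.

3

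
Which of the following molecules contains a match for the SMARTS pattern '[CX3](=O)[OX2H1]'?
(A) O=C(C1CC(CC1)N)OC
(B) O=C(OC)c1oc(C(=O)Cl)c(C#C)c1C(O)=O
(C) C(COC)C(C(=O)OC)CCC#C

B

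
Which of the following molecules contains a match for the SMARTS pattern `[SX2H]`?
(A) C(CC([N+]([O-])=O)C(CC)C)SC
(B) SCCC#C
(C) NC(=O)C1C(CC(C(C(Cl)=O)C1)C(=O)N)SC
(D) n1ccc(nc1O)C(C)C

B

[SX2H] describes an aliphatic sulfur with two connections, one being H (a thiol).
(A) has a methylthio ether (-SCH3) but the sulfur has H0 (bonded to two carbons), not H1.
(B) contains a thiol (-SH), which satisfies every atom and bond constraint.
(C) has a methylthio ether (-SCH3) but the sulfur has H0 (bonded to two carbons), not H1.
(D) has a hydroxyl group (-OH) but it is an -OH, not an -SH.
So the answer is (B).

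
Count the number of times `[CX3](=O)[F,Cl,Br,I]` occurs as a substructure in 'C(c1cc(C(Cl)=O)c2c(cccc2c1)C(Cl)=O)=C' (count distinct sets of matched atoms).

2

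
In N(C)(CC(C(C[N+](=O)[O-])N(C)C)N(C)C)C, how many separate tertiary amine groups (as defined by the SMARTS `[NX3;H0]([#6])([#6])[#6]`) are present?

3

[NX3;H0]([#6])([#6])[#6] is the SMARTS for a tertiary amine: a trivalent nitrogen with no H, bonded to three carbons.
The molecule carries 3 separate instances of a dimethylamino group (-N(CH3)2) meeting every constraint; each maps to a distinct set of atoms, giving 3 matches.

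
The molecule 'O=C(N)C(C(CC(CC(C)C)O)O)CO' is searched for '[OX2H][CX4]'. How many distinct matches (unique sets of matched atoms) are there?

3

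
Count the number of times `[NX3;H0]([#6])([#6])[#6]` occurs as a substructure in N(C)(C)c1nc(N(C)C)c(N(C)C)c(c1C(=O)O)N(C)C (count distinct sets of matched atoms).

4

[NX3;H0]([#6])([#6])[#6] is the SMARTS for a tertiary amine: a trivalent nitrogen with no H, bonded to three carbons.
The molecule carries 4 separate instances of a dimethylamino group (-N(CH3)2) meeting every constraint; each maps to a distinct set of atoms, giving 4 matches.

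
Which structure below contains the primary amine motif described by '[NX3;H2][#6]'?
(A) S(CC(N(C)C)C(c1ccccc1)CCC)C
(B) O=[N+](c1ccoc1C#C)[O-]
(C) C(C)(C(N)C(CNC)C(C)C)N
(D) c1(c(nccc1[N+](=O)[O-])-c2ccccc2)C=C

C

[NX3;H2][#6] describes a trivalent nitrogen with two H attached to carbon (a primary amine).
(A) has a dimethylamino group (-N(CH3)2) but the nitrogen has H0, not H2.
(B) has a nitro group (-[N+](=O)[O-]) but the nitrogen is [N+] with no H, not NX3H2.
(C) contains a primary amino group (-NH2), which satisfies every atom and bond constraint.
(D) has a nitro group (-[N+](=O)[O-]) but the nitrogen is [N+] with no H, not NX3H2.
So the answer is (C).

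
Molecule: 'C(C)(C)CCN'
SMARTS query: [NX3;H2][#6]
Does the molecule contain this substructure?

Yes

The pattern [NX3;H2][#6] describes a trivalent nitrogen with two H attached to carbon — a primary amine.
The molecule carries a primary amino group (-NH2), whose atoms satisfy every constraint of the query, so the pattern matches.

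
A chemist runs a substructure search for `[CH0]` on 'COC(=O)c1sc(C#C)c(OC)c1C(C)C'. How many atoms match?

2

Check the 16 heavy atoms by environment: 1× s (aromatic, H0) → no; 4× c (aromatic, H0) → no; 2× C (H1) → no; 4× C (H3) → no; 2× C (H0) → match; 3× O (H0) → no.
That gives 2 matching atoms.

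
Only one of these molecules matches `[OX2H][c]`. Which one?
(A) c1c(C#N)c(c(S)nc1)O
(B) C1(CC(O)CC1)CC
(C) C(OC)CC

A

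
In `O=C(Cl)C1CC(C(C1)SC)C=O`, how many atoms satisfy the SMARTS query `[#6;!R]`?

3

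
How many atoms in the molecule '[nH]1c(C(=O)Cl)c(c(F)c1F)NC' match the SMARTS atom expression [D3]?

5

The query [D3] means: atom with exactly three heavy-atom neighbours.
Check the 12 heavy atoms by environment: 1× n (aromatic, D2) → no; 4× c (aromatic, D3) → match; 2× F (D1) → no; 1× N (D2) → no; 1× C (D1) → no; 1× C (D3) → match; 1× O (D1) → no; 1× Cl (D1) → no.
Summing the matching environments: 4 + 1 = 5 matching atoms.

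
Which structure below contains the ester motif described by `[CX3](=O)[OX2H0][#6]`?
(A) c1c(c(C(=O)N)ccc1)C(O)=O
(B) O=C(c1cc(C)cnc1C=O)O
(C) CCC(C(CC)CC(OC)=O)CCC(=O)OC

C

[CX3](=O)[OX2H0][#6] describes a carbonyl carbon bonded to an oxygen that is itself bonded to carbon (no H on that O) (an ester).
(A) has a carboxylic acid group (-C(=O)OH) but the singly-bonded O carries H (OX2H1, not H0).
(B) has a carboxylic acid group (-C(=O)OH) but the singly-bonded O carries H (OX2H1, not H0).
(C) contains a methyl-ester group (-C(=O)OCH3), which satisfies every atom and bond constraint.
So the answer is (C).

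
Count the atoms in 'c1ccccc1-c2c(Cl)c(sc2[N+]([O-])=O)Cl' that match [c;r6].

6

The query [c;r6] means: aromatic carbon that belongs to a six-membered ring.
Check the 16 heavy atoms by environment: 1× s (aromatic, in 5-ring) → no; 4× c (aromatic, in 5-ring) → no; 1× N (charge +1, acyclic) → no; 1× O (charge -1, acyclic) → no; 1× O (acyclic) → no; 2× Cl (acyclic) → no; 6× c (aromatic, in 6-ring) → match.
That gives 6 matching atoms.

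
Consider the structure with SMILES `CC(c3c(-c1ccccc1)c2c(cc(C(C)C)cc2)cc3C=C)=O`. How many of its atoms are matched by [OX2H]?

0

Check the 24 heavy atoms by environment: 7× c (aromatic, H0, X3) → no; 9× c (aromatic, H1, X3) → no; 1× C (H0, X3) → no; 1× O (H0, X1) → no; 3× C (H3, X4) → no; 1× C (H1, X3) → no; 1× C (H2, X3) → no; 1× C (H1, X4) → no.
No environment satisfies the query, so 0 matching atoms.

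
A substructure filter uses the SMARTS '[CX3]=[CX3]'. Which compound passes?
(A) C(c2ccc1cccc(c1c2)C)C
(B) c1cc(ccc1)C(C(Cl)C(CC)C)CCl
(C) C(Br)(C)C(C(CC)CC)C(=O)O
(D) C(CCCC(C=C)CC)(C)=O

[CX3]=[CX3] describes a non-aromatic C=C double bond between two sp2 carbons (an alkene).
(A) has an ethyl group (-CH2CH3) but its C-C bond is a single bond between CX4 carbons, not CX3=CX3.
(B) has an ethyl group (-CH2CH3) but its C-C bond is a single bond between CX4 carbons, not CX3=CX3.
(C) has an ethyl group (-CH2CH3) but its C-C bond is a single bond between CX4 carbons, not CX3=CX3.
(D) contains a vinyl group (-CH=CH2), which satisfies every atom and bond constraint.
So the answer is (D).

D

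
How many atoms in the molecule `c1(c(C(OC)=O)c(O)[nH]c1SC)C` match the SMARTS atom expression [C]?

4

The query [C] means: uppercase C matches aliphatic (non-aromatic) carbon only.
Check the 13 heavy atoms by environment: 1× n (aromatic) → no; 4× c (aromatic) → no; 4× C → match; 3× O → no; 1× S → no.
That gives 4 matching atoms.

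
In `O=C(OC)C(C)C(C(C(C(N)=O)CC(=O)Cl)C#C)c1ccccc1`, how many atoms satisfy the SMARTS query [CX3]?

Check the 24 heavy atoms by environment: 7× C (X4) → no; 3× C (X3) → match; 3× O (X1) → no; 1× Cl (X1) → no; 1× N (X3) → no; 2× C (X2) → no; 6× c (aromatic, X3) → no; 1× O (X2) → no.
That gives 3 matching atoms.

3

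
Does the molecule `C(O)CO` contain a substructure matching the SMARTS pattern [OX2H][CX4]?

The pattern [OX2H][CX4] describes a hydroxyl oxygen bound to an sp3 (X4) carbon — an aliphatic alcohol.
The molecule carries a hydroxyl group (-OH), whose atoms satisfy every constraint of the query, so the pattern matches.

Yes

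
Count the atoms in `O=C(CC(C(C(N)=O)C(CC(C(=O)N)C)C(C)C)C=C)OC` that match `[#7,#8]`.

Check the 22 heavy atoms by environment: 16× C → no; 4× O → match; 2× N → match.
Summing the matching environments: 4 + 2 = 6 matching atoms.

6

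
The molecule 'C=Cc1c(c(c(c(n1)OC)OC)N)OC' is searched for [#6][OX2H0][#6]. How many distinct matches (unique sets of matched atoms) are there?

3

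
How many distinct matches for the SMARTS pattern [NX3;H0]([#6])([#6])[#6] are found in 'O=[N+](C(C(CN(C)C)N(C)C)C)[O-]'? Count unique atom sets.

2

[NX3;H0]([#6])([#6])[#6] is the SMARTS for a tertiary amine: a trivalent nitrogen with no H, bonded to three carbons.
The molecule carries 2 separate instances of a dimethylamino group (-N(CH3)2) meeting every constraint; each maps to a distinct set of atoms, giving 2 matches.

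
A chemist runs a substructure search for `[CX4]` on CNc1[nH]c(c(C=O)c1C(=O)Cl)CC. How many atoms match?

3

The query [CX4] means: C with X4: aliphatic carbon with exactly 4 total connections (bonds + H).
Check the 14 heavy atoms by environment: 1× n (aromatic, X3) → no; 4× c (aromatic, X3) → no; 2× C (X3) → no; 2× O (X1) → no; 1× N (X3) → no; 3× C (X4) → match; 1× Cl (X1) → no.
That gives 3 matching atoms.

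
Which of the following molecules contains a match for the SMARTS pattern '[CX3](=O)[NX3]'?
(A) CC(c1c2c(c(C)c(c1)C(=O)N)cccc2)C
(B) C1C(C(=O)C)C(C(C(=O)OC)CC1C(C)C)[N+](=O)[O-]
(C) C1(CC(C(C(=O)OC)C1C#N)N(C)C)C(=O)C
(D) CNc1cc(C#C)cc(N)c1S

[CX3](=O)[NX3] describes a carbonyl carbon bonded to a trivalent nitrogen (an amide).
(A) contains a primary amide (-C(=O)NH2), which satisfies every atom and bond constraint.
(B) has a methyl-ester group (-C(=O)OCH3) but the carbonyl is bonded to O, not to an NX3 nitrogen.
(C) has a nitrile (-C#N) but the nitrile N is NX1 (triple-bonded), not NX3.
(D) has a primary amino group (-NH2) but the -NH2 is not attached to a carbonyl carbon.
So the answer is (A).

A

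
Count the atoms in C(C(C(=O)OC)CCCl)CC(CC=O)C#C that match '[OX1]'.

The query [OX1] means: aliphatic oxygen with one total connection — typically a carbonyl =O or an oxide.
Check the 16 heavy atoms by environment: 8× C (X4) → no; 2× C (X3) → no; 2× O (X1) → match; 2× C (X2) → no; 1× Cl (X1) → no; 1× O (X2) → no.
That gives 2 matching atoms.

2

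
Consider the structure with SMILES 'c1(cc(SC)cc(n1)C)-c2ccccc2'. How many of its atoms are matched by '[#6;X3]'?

The query [#6;X3] means: any carbon (aromatic or not) with three total connections.
Check the 15 heavy atoms by environment: 1× n (aromatic, X2) → no; 11× c (aromatic, X3) → match; 1× S (X2) → no; 2× C (X4) → no.
That gives 11 matching atoms.

11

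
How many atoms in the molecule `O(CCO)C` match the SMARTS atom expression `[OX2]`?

2

Check the 5 heavy atoms by environment: 3× C (X4) → no; 2× O (X2) → match.
That gives 2 matching atoms.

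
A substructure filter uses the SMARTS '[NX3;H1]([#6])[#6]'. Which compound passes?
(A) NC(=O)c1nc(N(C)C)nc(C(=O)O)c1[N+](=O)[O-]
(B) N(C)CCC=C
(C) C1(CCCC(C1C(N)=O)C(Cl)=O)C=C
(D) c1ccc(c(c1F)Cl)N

[NX3;H1]([#6])[#6] describes a trivalent nitrogen with one H, bonded to two carbons (a secondary amine).
(A) has a primary amide (-C(=O)NH2) but the -C(=O)NH2 nitrogen has H2, not H1.
(B) contains an N-methylamino group (-NHCH3), which satisfies every atom and bond constraint.
(C) has a primary amide (-C(=O)NH2) but the -C(=O)NH2 nitrogen has H2, not H1.
(D) has a primary amino group (-NH2) but the nitrogen has H2 and only one carbon neighbour.
So the answer is (B).

B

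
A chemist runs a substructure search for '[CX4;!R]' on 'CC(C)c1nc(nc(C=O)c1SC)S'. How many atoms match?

Check the 14 heavy atoms by environment: 2× n (aromatic, X2, in 6-ring) → no; 4× c (aromatic, X3, in 6-ring) → no; 2× S (X2, acyclic) → no; 4× C (X4, acyclic) → match; 1× C (X3, acyclic) → no; 1× O (X1, acyclic) → no.
That gives 4 matching atoms.

4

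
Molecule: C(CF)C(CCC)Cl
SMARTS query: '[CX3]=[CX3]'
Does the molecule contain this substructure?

The pattern [CX3]=[CX3] describes a non-aromatic C=C double bond between two sp2 carbons — an alkene.
The closest candidate here is an ethyl group (-CH2CH3), but its C-C bond is a single bond between CX4 carbons, not CX3=CX3. No other fragment satisfies the full query, so there is no match.

No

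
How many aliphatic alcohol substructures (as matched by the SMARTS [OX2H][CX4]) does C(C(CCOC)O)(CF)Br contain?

1

[OX2H][CX4] is the SMARTS for an aliphatic alcohol: a hydroxyl oxygen bound to an sp3 (X4) carbon.
Exactly one fragment in the molecule meets all constraints, giving 1 match.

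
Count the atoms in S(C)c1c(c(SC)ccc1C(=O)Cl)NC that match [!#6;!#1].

5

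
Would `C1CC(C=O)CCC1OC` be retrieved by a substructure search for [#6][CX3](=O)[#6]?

No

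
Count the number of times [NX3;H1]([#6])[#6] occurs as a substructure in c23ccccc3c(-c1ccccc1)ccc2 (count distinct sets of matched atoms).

[NX3;H1]([#6])[#6] is the SMARTS for a secondary amine: a trivalent nitrogen with one H, bonded to two carbons.
No fragment in the molecule satisfies every constraint, giving 0 matches.

0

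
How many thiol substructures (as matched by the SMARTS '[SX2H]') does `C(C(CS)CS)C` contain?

2

[SX2H] is the SMARTS for a thiol: an aliphatic sulfur with two connections, one being H.
The molecule carries 2 separate instances of a thiol (-SH) meeting every constraint; each maps to a distinct set of atoms, giving 2 matches.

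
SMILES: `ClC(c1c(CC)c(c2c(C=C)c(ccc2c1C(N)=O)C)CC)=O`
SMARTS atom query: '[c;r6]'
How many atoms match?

10

The query [c;r6] means: aromatic carbon that belongs to a six-membered ring.
Check the 23 heavy atoms by environment: 10× c (aromatic, in 6-ring) → match; 9× C (acyclic) → no; 2× O (acyclic) → no; 1× Cl (acyclic) → no; 1× N (acyclic) → no.
That gives 10 matching atoms.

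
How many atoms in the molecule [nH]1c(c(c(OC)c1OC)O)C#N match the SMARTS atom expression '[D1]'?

4

Check the 12 heavy atoms by environment: 1× n (aromatic, D2) → no; 4× c (aromatic, D3) → no; 1× C (D2) → no; 1× N (D1) → match; 2× O (D2) → no; 2× C (D1) → match; 1× O (D1) → match.
Summing the matching environments: 1 + 2 + 1 = 4 matching atoms.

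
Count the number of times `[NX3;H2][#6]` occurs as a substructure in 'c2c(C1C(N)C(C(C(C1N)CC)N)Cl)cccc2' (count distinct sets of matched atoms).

3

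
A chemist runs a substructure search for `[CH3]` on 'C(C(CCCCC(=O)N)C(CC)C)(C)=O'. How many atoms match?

Check the 15 heavy atoms by environment: 5× C (H2) → no; 2× C (H1) → no; 3× C (H3) → match; 2× C (H0) → no; 2× O (H0) → no; 1× N (H2) → no.
That gives 3 matching atoms.

3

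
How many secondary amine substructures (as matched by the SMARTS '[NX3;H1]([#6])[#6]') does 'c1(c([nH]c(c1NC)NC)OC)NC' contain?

[NX3;H1]([#6])[#6] is the SMARTS for a secondary amine: a trivalent nitrogen with one H, bonded to two carbons.
The molecule carries 3 separate instances of an N-methylamino group (-NHCH3) meeting every constraint; each maps to a distinct set of atoms, giving 3 matches.

3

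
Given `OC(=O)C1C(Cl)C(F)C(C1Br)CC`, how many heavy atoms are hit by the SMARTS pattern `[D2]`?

1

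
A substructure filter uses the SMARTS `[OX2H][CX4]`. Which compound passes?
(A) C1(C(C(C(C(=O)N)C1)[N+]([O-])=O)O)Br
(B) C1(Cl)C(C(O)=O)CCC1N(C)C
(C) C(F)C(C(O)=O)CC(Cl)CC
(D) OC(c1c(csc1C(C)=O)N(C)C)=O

A

[OX2H][CX4] describes a hydroxyl oxygen bound to an sp3 (X4) carbon (an aliphatic alcohol).
(A) contains a hydroxyl group (-OH), which satisfies every atom and bond constraint.
(B) has a carboxylic acid group (-C(=O)OH) but the -OH is on a CX3 carbonyl carbon, not a CX4 carbon.
(C) has a carboxylic acid group (-C(=O)OH) but the -OH is on a CX3 carbonyl carbon, not a CX4 carbon.
(D) has a carboxylic acid group (-C(=O)OH) but the -OH is on a CX3 carbonyl carbon, not a CX4 carbon.
So the answer is (A).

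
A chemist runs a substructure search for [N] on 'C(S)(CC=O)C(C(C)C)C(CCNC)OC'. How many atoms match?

Check the 16 heavy atoms by environment: 12× C → no; 2× O → no; 1× N → match; 1× S → no.
That gives 1 matching atom.

1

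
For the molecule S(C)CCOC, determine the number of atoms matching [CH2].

The query [CH2] means: aliphatic carbon with exactly two hydrogens.
Check the 6 heavy atoms by environment: 2× C (H2) → match; 1× O (H0) → no; 2× C (H3) → no; 1× S (H0) → no.
That gives 2 matching atoms.

2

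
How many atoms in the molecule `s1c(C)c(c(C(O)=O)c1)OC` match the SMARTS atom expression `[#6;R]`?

Check the 11 heavy atoms by environment: 1× s (aromatic, in 5-ring) → no; 4× c (aromatic, in 5-ring) → match; 3× C (acyclic) → no; 3× O (acyclic) → no.
That gives 4 matching atoms.

4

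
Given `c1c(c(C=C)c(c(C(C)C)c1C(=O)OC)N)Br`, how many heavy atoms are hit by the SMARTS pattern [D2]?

Check the 17 heavy atoms by environment: 5× c (aromatic, D3) → no; 1× c (aromatic, D2) → match; 2× C (D3) → no; 1× O (D1) → no; 1× O (D2) → match; 4× C (D1) → no; 1× Br (D1) → no; 1× C (D2) → match; 1× N (D1) → no.
Summing the matching environments: 1 + 1 + 1 = 3 matching atoms.

3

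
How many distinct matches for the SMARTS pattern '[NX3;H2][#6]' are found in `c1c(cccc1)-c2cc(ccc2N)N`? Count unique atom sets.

2

[NX3;H2][#6] is the SMARTS for a primary amine: a trivalent nitrogen with two H attached to carbon.
The molecule carries 2 separate instances of a primary amino group (-NH2) meeting every constraint; each maps to a distinct set of atoms, giving 2 matches.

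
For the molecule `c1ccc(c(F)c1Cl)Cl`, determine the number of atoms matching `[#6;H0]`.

3

The query [#6;H0] means: any carbon with no attached hydrogen.
Check the 9 heavy atoms by environment: 3× c (aromatic, H0) → match; 3× c (aromatic, H1) → no; 1× F (H0) → no; 2× Cl (H0) → no.
That gives 3 matching atoms.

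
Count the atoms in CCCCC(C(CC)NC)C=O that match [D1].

4

The query [D1] means: atom with exactly one heavy-atom neighbour (degree 1).
Check the 12 heavy atoms by environment: 3× C (D1) → match; 5× C (D2) → no; 2× C (D3) → no; 1× O (D1) → match; 1× N (D2) → no.
Summing the matching environments: 3 + 1 = 4 matching atoms.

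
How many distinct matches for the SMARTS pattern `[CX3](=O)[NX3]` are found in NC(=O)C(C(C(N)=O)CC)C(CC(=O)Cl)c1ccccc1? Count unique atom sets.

[CX3](=O)[NX3] is the SMARTS for an amide: a carbonyl carbon bonded to a trivalent nitrogen.
The molecule carries 2 separate instances of a primary amide (-C(=O)NH2) meeting every constraint; each maps to a distinct set of atoms, giving 2 matches.

2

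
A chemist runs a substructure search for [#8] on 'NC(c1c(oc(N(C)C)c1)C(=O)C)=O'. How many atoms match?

3

Check the 14 heavy atoms by environment: 1× o (aromatic) → match; 4× c (aromatic) → no; 5× C → no; 2× O → match; 2× N → no.
Summing the matching environments: 1 + 2 = 3 matching atoms.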